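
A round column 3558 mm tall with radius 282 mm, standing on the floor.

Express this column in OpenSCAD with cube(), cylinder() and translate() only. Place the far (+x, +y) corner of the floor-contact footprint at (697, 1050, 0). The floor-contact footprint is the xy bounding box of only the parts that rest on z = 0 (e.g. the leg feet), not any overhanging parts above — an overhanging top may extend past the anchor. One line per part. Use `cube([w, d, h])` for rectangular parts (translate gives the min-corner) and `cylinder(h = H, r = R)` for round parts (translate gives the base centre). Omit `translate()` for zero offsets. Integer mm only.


translate([415, 768, 0]) cylinder(h = 3558, r = 282);


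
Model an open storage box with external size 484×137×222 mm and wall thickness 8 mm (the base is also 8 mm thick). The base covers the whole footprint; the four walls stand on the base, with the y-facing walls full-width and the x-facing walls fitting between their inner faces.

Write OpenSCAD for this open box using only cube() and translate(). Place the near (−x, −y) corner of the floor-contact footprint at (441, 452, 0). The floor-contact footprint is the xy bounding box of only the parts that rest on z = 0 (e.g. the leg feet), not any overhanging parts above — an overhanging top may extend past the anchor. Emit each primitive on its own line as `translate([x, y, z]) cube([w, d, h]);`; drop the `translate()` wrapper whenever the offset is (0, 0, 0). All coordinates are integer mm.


translate([441, 452, 0]) cube([484, 137, 8]);
translate([441, 452, 8]) cube([484, 8, 214]);
translate([441, 581, 8]) cube([484, 8, 214]);
translate([441, 460, 8]) cube([8, 121, 214]);
translate([917, 460, 8]) cube([8, 121, 214]);


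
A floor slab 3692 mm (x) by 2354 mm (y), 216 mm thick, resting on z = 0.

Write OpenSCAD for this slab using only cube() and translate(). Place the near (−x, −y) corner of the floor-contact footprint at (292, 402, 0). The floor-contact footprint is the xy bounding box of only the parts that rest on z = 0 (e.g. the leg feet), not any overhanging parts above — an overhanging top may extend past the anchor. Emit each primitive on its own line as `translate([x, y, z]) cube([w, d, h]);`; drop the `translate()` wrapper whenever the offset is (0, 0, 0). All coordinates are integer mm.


translate([292, 402, 0]) cube([3692, 2354, 216]);


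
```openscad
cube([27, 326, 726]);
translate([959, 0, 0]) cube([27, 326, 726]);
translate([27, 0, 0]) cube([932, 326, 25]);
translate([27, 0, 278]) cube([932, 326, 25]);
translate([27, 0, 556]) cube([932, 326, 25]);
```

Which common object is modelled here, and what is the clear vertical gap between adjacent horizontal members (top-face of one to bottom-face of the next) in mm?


A bookshelf. The clear shelf gap is 253 mm.

Two tall side panels with 3 horizontal boards between them — a bookshelf. The first two shelf undersides are at z = 0 and z = 278; with shelf thickness 25, the clear gap is 278 − 0 − 25 = 253 mm.


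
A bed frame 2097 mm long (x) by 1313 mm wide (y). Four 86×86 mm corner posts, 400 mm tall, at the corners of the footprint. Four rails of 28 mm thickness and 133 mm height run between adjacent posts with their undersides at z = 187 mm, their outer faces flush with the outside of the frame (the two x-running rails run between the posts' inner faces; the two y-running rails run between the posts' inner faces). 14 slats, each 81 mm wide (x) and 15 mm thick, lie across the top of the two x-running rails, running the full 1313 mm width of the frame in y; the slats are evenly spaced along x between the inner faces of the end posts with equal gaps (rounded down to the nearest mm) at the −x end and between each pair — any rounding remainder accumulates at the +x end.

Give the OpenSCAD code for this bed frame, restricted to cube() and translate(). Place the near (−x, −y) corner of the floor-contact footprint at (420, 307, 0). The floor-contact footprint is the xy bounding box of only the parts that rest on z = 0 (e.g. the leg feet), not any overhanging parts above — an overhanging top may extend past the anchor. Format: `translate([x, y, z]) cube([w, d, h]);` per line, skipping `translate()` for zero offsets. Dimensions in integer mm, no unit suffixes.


translate([420, 307, 0]) cube([86, 86, 400]);
translate([420, 1534, 0]) cube([86, 86, 400]);
translate([2431, 307, 0]) cube([86, 86, 400]);
translate([2431, 1534, 0]) cube([86, 86, 400]);
translate([506, 307, 187]) cube([1925, 28, 133]);
translate([506, 1592, 187]) cube([1925, 28, 133]);
translate([420, 393, 187]) cube([28, 1141, 133]);
translate([2489, 393, 187]) cube([28, 1141, 133]);
translate([558, 307, 320]) cube([81, 1313, 15]);
translate([691, 307, 320]) cube([81, 1313, 15]);
translate([824, 307, 320]) cube([81, 1313, 15]);
translate([957, 307, 320]) cube([81, 1313, 15]);
translate([1090, 307, 320]) cube([81, 1313, 15]);
translate([1223, 307, 320]) cube([81, 1313, 15]);
translate([1356, 307, 320]) cube([81, 1313, 15]);
translate([1489, 307, 320]) cube([81, 1313, 15]);
translate([1622, 307, 320]) cube([81, 1313, 15]);
translate([1755, 307, 320]) cube([81, 1313, 15]);
translate([1888, 307, 320]) cube([81, 1313, 15]);
translate([2021, 307, 320]) cube([81, 1313, 15]);
translate([2154, 307, 320]) cube([81, 1313, 15]);
translate([2287, 307, 320]) cube([81, 1313, 15]);


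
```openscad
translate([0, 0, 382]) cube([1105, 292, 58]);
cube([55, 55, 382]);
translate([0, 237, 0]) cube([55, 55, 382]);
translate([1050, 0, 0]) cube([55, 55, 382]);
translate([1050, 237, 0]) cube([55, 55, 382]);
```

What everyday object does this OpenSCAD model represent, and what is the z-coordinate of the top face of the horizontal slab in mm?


A bench. The seat-top height is 440 mm.

A long slab on four corner posts — a bench. The slab sits at z = 382 with thickness 58, so the top is 382 + 58 = 440 mm.


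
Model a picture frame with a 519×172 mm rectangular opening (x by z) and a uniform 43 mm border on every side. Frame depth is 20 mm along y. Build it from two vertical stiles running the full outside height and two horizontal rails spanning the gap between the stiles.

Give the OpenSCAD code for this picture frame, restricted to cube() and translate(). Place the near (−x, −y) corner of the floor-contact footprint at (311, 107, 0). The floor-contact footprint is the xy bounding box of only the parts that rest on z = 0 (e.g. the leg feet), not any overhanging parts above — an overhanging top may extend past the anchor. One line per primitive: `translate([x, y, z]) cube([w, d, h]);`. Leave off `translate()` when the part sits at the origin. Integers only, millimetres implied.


translate([311, 107, 0]) cube([43, 20, 258]);
translate([873, 107, 0]) cube([43, 20, 258]);
translate([354, 107, 0]) cube([519, 20, 43]);
translate([354, 107, 215]) cube([519, 20, 43]);


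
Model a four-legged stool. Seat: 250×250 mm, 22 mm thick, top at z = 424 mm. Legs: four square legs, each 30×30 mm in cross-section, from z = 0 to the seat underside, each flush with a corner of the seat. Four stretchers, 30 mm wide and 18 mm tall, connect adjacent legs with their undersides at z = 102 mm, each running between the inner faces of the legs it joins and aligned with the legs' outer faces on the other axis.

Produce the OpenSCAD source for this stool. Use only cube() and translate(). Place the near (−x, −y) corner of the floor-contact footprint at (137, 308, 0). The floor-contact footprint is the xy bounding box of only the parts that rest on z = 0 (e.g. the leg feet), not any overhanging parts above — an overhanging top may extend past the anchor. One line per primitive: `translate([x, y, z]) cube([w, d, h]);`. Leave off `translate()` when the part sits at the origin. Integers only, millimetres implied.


translate([137, 308, 402]) cube([250, 250, 22]);
translate([137, 308, 0]) cube([30, 30, 402]);
translate([357, 308, 0]) cube([30, 30, 402]);
translate([137, 528, 0]) cube([30, 30, 402]);
translate([357, 528, 0]) cube([30, 30, 402]);
translate([167, 308, 102]) cube([190, 30, 18]);
translate([167, 528, 102]) cube([190, 30, 18]);
translate([137, 338, 102]) cube([30, 190, 18]);
translate([357, 338, 102]) cube([30, 190, 18]);


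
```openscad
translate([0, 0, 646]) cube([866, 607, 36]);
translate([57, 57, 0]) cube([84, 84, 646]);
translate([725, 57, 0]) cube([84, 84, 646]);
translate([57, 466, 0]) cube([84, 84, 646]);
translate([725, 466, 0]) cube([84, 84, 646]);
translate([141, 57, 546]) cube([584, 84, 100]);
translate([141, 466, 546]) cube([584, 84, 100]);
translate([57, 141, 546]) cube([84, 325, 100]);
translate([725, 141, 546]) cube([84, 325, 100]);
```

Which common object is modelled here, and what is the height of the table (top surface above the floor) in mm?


A table. The table height is 682 mm.

A 866×607×36 slab sits at z = 646 on four 84 mm square posts — a table. The top surface is at 646 + 36 = 682 mm.


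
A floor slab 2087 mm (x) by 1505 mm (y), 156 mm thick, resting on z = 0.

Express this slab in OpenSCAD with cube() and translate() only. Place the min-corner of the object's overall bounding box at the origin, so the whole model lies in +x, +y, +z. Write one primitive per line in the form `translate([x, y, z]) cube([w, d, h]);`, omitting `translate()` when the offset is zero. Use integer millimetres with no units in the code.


cube([2087, 1505, 156]);


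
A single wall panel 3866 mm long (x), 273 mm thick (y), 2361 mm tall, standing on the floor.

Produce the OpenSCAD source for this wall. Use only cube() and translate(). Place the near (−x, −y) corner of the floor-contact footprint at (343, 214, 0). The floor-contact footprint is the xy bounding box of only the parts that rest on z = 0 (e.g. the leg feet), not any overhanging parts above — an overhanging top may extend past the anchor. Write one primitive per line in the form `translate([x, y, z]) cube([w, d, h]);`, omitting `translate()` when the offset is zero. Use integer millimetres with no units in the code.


translate([343, 214, 0]) cube([3866, 273, 2361]);


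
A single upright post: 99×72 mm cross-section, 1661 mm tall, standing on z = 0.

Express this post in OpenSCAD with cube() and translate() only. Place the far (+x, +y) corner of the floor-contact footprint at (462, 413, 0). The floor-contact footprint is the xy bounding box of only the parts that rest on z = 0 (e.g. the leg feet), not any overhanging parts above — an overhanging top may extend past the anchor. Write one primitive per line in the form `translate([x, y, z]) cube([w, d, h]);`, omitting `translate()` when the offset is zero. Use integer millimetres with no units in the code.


translate([363, 341, 0]) cube([99, 72, 1661]);


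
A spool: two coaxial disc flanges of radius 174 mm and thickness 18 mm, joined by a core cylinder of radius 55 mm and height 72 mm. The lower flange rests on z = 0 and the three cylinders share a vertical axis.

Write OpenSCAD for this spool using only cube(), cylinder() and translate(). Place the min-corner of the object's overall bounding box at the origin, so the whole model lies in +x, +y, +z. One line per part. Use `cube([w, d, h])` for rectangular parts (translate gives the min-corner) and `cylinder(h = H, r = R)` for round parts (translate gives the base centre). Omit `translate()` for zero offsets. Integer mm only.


translate([174, 174, 0]) cylinder(h = 18, r = 174);
translate([174, 174, 18]) cylinder(h = 72, r = 55);
translate([174, 174, 90]) cylinder(h = 18, r = 174);


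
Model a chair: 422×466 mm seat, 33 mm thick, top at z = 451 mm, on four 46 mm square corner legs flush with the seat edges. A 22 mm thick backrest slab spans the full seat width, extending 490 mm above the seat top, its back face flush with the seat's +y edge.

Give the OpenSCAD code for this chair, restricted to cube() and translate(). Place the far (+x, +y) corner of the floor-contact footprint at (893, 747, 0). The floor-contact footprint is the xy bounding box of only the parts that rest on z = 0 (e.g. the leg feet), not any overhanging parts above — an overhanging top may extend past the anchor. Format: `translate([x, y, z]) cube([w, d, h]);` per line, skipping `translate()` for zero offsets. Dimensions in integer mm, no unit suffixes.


// leg_h = 451 - 33 = 418
translate([471, 281, 418]) cube([422, 466, 33]);
translate([471, 281, 0]) cube([46, 46, 418]);
translate([847, 281, 0]) cube([46, 46, 418]);
translate([471, 701, 0]) cube([46, 46, 418]);
translate([847, 701, 0]) cube([46, 46, 418]);
translate([471, 725, 451]) cube([422, 22, 490]);


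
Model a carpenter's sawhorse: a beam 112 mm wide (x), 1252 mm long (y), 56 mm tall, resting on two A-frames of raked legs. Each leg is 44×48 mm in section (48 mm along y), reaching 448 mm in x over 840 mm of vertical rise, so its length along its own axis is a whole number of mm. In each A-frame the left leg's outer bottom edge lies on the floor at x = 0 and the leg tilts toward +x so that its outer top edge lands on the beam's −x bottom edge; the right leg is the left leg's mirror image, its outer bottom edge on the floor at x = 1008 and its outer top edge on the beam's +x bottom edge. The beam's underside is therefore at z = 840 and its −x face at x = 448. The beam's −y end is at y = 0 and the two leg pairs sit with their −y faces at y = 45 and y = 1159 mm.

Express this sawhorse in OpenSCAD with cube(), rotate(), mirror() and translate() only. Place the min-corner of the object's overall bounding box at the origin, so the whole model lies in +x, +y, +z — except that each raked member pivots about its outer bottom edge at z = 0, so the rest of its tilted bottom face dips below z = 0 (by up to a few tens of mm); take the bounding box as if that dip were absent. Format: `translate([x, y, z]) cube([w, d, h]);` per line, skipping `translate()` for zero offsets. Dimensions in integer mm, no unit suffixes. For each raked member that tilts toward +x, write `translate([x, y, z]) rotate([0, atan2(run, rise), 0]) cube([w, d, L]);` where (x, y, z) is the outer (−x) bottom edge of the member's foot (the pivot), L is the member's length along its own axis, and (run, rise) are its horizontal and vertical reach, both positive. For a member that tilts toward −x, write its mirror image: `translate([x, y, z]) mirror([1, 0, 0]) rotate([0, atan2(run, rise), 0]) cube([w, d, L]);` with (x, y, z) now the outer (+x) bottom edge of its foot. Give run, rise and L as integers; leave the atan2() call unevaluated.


// leg length = √(448² + 840²) = 952
// right-leg outer foot x = 2·448 + 112 = 1008
// beam min-corner = (448, 0, 840)
translate([448, 0, 840]) cube([112, 1252, 56]);
translate([0, 45, 0]) rotate([0, atan2(448, 840), 0]) cube([44, 48, 952]);
translate([1008, 45, 0]) mirror([1, 0, 0]) rotate([0, atan2(448, 840), 0]) cube([44, 48, 952]);
translate([0, 1159, 0]) rotate([0, atan2(448, 840), 0]) cube([44, 48, 952]);
translate([1008, 1159, 0]) mirror([1, 0, 0]) rotate([0, atan2(448, 840), 0]) cube([44, 48, 952]);


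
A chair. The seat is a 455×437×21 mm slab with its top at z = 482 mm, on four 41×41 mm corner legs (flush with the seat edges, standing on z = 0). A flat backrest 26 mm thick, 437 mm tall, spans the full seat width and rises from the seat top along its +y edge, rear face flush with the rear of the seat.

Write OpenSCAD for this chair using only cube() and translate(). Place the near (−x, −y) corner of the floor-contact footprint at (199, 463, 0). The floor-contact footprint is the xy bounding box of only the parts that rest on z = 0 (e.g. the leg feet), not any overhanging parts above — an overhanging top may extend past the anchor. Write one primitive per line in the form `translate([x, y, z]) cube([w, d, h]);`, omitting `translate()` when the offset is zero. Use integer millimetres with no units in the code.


translate([199, 463, 461]) cube([455, 437, 21]);
translate([199, 463, 0]) cube([41, 41, 461]);
translate([613, 463, 0]) cube([41, 41, 461]);
translate([199, 859, 0]) cube([41, 41, 461]);
translate([613, 859, 0]) cube([41, 41, 461]);
translate([199, 874, 482]) cube([455, 26, 437]);


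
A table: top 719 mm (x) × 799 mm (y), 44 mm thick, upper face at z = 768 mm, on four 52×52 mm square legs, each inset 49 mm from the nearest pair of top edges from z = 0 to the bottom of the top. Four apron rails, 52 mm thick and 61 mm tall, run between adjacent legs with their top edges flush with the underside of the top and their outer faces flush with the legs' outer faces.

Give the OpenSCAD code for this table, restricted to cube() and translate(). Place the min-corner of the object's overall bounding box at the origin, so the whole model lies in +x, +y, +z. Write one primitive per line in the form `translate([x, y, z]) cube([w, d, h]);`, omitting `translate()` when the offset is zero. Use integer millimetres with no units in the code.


// leg_h = 768 - 44 = 724
// apron z = 724 - 61 = 663
translate([0, 0, 724]) cube([719, 799, 44]);
translate([49, 49, 0]) cube([52, 52, 724]);
translate([618, 49, 0]) cube([52, 52, 724]);
translate([49, 698, 0]) cube([52, 52, 724]);
translate([618, 698, 0]) cube([52, 52, 724]);
translate([101, 49, 663]) cube([517, 52, 61]);
translate([101, 698, 663]) cube([517, 52, 61]);
translate([49, 101, 663]) cube([52, 597, 61]);
translate([618, 101, 663]) cube([52, 597, 61]);


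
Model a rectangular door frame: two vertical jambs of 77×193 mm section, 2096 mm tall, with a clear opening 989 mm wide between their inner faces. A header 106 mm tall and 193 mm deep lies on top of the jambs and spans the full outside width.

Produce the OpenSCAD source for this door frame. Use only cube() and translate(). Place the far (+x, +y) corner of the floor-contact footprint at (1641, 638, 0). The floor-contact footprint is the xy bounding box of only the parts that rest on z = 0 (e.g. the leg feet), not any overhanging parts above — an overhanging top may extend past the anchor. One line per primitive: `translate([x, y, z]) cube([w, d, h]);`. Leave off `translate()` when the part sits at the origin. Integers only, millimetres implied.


translate([498, 445, 0]) cube([77, 193, 2096]);
translate([1564, 445, 0]) cube([77, 193, 2096]);
translate([498, 445, 2096]) cube([1143, 193, 106]);


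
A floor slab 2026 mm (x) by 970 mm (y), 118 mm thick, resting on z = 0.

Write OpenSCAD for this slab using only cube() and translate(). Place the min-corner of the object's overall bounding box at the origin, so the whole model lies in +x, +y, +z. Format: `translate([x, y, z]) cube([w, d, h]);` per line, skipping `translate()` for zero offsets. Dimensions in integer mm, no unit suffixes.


cube([2026, 970, 118]);


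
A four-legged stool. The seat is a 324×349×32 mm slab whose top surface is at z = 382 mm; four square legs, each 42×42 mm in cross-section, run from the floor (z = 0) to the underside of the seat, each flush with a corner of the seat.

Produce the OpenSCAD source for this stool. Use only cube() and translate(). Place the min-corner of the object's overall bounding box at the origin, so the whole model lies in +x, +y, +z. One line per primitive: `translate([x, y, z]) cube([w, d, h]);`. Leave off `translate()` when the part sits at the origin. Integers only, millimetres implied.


// leg_h = 382 - 32 = 350
translate([0, 0, 350]) cube([324, 349, 32]);
cube([42, 42, 350]);
translate([282, 0, 0]) cube([42, 42, 350]);
translate([0, 307, 0]) cube([42, 42, 350]);
translate([282, 307, 0]) cube([42, 42, 350]);


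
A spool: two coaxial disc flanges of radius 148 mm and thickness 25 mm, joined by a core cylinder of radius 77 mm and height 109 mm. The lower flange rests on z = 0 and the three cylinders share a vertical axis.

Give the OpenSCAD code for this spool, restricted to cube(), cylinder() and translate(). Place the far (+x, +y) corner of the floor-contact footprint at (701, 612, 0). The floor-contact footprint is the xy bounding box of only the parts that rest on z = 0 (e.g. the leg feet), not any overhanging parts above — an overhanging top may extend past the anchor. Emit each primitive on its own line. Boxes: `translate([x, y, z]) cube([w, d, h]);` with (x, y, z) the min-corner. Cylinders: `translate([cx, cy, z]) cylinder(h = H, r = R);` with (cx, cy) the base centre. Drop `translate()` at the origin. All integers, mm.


translate([553, 464, 0]) cylinder(h = 25, r = 148);
translate([553, 464, 25]) cylinder(h = 109, r = 77);
translate([553, 464, 134]) cylinder(h = 25, r = 148);


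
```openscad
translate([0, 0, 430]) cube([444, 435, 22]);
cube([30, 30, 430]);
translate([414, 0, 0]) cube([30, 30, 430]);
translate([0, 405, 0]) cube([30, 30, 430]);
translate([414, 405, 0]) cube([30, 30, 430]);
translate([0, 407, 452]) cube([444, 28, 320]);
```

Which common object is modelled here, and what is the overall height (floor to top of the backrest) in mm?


A chair. The overall height is 772 mm.

A slab on four corner posts with a tall panel at the back — a chair. The seat slab sits at z = 430 with thickness 22, and the 320 mm backrest starts at the seat top, so the overall height is 430 + 22 + 320 = 772 mm.


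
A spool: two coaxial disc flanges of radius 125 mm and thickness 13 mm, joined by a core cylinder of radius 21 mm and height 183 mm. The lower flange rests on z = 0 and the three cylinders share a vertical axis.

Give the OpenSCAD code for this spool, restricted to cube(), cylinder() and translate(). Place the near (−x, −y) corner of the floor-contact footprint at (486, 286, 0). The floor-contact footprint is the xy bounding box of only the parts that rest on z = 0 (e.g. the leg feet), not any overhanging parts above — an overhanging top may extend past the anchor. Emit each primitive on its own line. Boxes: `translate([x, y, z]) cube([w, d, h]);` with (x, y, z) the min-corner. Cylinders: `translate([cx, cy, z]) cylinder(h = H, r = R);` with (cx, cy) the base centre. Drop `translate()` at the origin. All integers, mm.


translate([611, 411, 0]) cylinder(h = 13, r = 125);
translate([611, 411, 13]) cylinder(h = 183, r = 21);
translate([611, 411, 196]) cylinder(h = 13, r = 125);


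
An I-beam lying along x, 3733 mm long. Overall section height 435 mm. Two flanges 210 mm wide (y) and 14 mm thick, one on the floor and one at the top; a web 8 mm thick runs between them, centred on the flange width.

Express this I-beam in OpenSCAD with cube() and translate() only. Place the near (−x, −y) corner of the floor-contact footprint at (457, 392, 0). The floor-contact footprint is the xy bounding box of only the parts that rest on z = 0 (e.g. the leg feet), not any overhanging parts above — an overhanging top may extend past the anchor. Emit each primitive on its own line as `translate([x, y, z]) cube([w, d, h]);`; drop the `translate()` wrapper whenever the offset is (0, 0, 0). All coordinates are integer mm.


translate([457, 392, 0]) cube([3733, 210, 14]);
translate([457, 493, 14]) cube([3733, 8, 407]);
translate([457, 392, 421]) cube([3733, 210, 14]);


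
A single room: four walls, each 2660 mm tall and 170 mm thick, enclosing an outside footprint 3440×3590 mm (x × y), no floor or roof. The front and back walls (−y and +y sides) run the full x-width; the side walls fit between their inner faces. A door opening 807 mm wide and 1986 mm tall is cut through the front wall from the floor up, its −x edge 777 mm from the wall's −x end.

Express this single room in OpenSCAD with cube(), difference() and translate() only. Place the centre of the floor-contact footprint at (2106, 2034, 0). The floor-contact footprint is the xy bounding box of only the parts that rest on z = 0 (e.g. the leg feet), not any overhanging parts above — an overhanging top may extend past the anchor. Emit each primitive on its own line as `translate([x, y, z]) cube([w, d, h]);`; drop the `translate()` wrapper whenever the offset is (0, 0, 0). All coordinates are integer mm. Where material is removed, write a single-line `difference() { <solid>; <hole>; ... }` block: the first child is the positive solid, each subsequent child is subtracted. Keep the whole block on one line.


difference() { translate([386, 239, 0]) cube([3440, 170, 2660]); translate([1163, 239, 0]) cube([807, 170, 1986]); }
translate([386, 3659, 0]) cube([3440, 170, 2660]);
translate([386, 409, 0]) cube([170, 3250, 2660]);
translate([3656, 409, 0]) cube([170, 3250, 2660]);


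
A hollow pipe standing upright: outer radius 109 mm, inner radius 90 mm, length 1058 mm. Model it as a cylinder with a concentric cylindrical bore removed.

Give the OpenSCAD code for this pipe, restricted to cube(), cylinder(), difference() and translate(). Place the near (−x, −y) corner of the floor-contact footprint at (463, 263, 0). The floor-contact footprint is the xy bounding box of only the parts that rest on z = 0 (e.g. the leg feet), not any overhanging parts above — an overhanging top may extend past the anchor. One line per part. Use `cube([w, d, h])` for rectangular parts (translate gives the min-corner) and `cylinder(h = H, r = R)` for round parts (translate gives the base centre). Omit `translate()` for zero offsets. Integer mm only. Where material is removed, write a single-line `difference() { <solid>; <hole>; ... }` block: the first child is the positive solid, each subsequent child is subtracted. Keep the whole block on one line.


difference() { translate([572, 372, 0]) cylinder(h = 1058, r = 109); translate([572, 372, 0]) cylinder(h = 1058, r = 90); }


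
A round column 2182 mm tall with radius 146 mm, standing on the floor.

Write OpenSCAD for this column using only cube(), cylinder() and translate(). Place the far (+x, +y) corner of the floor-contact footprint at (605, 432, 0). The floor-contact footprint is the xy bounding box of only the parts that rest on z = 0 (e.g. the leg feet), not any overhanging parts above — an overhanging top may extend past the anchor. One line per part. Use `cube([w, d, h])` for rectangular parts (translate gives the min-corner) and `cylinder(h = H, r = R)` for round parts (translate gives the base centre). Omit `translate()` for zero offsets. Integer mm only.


translate([459, 286, 0]) cylinder(h = 2182, r = 146);


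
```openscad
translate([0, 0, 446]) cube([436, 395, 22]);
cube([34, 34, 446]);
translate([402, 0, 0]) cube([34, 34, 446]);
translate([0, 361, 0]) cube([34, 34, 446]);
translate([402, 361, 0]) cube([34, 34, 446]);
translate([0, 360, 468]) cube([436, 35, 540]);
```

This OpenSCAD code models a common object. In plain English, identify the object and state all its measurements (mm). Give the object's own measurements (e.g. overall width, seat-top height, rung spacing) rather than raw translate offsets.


A chair. The seat is a 436×395×22 mm slab with its top at z = 468 mm, on four 34×34 mm corner legs (flush with the seat edges, standing on z = 0). A flat backrest 35 mm thick, 540 mm tall, spans the full seat width and rises from the seat top along its +y edge, rear face flush with the rear of the seat.


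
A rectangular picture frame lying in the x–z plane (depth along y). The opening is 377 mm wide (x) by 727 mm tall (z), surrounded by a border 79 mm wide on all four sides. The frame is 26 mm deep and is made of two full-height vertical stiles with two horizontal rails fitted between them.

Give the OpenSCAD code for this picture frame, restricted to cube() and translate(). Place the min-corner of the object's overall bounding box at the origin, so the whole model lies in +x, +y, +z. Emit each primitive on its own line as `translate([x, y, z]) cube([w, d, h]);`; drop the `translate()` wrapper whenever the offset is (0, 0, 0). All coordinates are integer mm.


cube([79, 26, 885]);
translate([456, 0, 0]) cube([79, 26, 885]);
translate([79, 0, 0]) cube([377, 26, 79]);
translate([79, 0, 806]) cube([377, 26, 79]);


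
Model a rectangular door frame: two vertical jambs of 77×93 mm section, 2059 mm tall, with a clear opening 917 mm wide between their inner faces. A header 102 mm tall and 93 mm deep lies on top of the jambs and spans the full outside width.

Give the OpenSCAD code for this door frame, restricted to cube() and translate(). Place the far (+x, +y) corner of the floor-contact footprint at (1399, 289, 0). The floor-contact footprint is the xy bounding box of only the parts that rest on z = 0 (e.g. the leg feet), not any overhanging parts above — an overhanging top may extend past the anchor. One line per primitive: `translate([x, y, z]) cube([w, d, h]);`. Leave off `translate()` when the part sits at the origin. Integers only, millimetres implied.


translate([328, 196, 0]) cube([77, 93, 2059]);
translate([1322, 196, 0]) cube([77, 93, 2059]);
translate([328, 196, 2059]) cube([1071, 93, 102]);


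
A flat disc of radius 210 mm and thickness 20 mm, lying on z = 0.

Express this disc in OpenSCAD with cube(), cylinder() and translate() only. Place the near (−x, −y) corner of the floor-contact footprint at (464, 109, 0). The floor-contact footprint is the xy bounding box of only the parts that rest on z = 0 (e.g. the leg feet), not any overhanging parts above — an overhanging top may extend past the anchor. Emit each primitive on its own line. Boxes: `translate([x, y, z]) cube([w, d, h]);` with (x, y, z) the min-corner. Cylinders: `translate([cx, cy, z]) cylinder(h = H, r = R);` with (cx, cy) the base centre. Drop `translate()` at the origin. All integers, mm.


translate([674, 319, 0]) cylinder(h = 20, r = 210);


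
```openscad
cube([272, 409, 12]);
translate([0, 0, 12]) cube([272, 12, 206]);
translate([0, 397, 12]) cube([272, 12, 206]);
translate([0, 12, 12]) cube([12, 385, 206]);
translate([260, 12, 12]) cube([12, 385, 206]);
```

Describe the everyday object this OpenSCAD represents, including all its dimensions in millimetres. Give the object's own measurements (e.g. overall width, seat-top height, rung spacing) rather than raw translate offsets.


An open-topped rectangular box: outside dimensions 272×409×218 mm, with a uniform wall and base thickness of 12 mm. The base is a full 272×409 slab on the floor; four walls sit on top of the base. The front and back walls (the −y and +y sides) span the full width; the two side walls fit between them.


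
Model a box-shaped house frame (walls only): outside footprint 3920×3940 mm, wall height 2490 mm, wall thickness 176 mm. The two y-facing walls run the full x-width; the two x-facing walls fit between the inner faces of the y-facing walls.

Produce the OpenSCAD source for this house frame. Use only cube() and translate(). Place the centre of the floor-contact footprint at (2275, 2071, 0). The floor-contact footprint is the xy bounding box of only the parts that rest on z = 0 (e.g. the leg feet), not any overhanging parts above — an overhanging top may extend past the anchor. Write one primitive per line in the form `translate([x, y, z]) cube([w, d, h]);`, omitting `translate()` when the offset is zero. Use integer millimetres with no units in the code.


translate([315, 101, 0]) cube([3920, 176, 2490]);
translate([315, 3865, 0]) cube([3920, 176, 2490]);
translate([315, 277, 0]) cube([176, 3588, 2490]);
translate([4059, 277, 0]) cube([176, 3588, 2490]);


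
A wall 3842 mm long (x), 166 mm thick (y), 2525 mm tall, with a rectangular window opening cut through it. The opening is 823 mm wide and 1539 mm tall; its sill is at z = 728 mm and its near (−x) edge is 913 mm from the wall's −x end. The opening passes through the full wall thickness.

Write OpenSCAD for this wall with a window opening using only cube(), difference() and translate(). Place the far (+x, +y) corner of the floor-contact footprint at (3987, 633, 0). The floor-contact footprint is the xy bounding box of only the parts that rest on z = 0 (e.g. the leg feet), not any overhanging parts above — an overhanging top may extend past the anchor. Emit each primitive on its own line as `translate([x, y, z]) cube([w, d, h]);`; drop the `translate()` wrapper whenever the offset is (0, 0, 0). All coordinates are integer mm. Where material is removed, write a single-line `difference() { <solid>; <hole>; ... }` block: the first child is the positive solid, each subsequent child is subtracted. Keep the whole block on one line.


difference() { translate([145, 467, 0]) cube([3842, 166, 2525]); translate([1058, 467, 728]) cube([823, 166, 1539]); }


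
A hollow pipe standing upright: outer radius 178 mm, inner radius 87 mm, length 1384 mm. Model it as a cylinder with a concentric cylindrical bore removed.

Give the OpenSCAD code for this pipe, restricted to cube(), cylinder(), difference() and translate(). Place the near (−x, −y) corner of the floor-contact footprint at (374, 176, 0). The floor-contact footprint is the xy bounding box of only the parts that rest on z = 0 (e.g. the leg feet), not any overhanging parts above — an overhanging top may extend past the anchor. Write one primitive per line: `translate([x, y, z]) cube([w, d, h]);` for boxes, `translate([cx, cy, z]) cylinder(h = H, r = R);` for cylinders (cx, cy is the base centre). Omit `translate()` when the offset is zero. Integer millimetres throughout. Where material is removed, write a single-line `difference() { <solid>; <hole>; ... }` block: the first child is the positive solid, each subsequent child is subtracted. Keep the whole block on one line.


difference() { translate([552, 354, 0]) cylinder(h = 1384, r = 178); translate([552, 354, 0]) cylinder(h = 1384, r = 87); }


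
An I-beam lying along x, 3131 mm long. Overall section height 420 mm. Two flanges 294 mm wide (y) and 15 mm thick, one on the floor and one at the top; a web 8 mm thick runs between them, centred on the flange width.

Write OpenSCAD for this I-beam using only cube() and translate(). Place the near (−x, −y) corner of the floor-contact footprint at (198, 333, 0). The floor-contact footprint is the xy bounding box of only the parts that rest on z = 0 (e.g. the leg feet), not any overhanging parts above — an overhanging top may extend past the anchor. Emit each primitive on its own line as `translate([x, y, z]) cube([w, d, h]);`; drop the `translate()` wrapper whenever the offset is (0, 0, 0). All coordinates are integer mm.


translate([198, 333, 0]) cube([3131, 294, 15]);
translate([198, 476, 15]) cube([3131, 8, 390]);
translate([198, 333, 405]) cube([3131, 294, 15]);


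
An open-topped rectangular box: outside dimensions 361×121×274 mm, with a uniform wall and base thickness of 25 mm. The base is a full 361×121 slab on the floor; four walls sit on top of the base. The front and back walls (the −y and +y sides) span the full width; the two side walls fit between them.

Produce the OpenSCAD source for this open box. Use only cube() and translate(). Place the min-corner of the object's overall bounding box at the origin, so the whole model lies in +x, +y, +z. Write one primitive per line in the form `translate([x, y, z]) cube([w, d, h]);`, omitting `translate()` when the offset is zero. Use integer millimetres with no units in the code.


cube([361, 121, 25]);
translate([0, 0, 25]) cube([361, 25, 249]);
translate([0, 96, 25]) cube([361, 25, 249]);
translate([0, 25, 25]) cube([25, 71, 249]);
translate([336, 25, 25]) cube([25, 71, 249]);


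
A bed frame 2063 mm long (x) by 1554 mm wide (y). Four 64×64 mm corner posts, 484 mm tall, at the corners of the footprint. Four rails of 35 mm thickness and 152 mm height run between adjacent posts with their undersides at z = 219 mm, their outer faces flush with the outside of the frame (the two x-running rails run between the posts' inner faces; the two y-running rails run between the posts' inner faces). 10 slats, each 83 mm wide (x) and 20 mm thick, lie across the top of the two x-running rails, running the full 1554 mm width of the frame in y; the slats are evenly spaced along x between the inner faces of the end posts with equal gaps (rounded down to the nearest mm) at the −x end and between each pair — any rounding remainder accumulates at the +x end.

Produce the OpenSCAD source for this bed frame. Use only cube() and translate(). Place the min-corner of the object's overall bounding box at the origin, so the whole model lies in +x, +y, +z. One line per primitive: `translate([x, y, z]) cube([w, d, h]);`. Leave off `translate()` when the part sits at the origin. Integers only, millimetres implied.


cube([64, 64, 484]);
translate([0, 1490, 0]) cube([64, 64, 484]);
translate([1999, 0, 0]) cube([64, 64, 484]);
translate([1999, 1490, 0]) cube([64, 64, 484]);
translate([64, 0, 219]) cube([1935, 35, 152]);
translate([64, 1519, 219]) cube([1935, 35, 152]);
translate([0, 64, 219]) cube([35, 1426, 152]);
translate([2028, 64, 219]) cube([35, 1426, 152]);
translate([164, 0, 371]) cube([83, 1554, 20]);
translate([347, 0, 371]) cube([83, 1554, 20]);
translate([530, 0, 371]) cube([83, 1554, 20]);
translate([713, 0, 371]) cube([83, 1554, 20]);
translate([896, 0, 371]) cube([83, 1554, 20]);
translate([1079, 0, 371]) cube([83, 1554, 20]);
translate([1262, 0, 371]) cube([83, 1554, 20]);
translate([1445, 0, 371]) cube([83, 1554, 20]);
translate([1628, 0, 371]) cube([83, 1554, 20]);
translate([1811, 0, 371]) cube([83, 1554, 20]);


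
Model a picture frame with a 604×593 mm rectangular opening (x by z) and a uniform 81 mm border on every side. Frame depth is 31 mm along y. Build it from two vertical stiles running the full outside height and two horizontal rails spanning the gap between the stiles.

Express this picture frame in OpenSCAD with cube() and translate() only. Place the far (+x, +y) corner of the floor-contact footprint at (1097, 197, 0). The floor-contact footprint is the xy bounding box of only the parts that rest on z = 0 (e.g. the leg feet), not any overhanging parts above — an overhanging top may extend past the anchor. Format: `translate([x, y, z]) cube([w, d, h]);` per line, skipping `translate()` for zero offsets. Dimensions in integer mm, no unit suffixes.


translate([331, 166, 0]) cube([81, 31, 755]);
translate([1016, 166, 0]) cube([81, 31, 755]);
translate([412, 166, 0]) cube([604, 31, 81]);
translate([412, 166, 674]) cube([604, 31, 81]);


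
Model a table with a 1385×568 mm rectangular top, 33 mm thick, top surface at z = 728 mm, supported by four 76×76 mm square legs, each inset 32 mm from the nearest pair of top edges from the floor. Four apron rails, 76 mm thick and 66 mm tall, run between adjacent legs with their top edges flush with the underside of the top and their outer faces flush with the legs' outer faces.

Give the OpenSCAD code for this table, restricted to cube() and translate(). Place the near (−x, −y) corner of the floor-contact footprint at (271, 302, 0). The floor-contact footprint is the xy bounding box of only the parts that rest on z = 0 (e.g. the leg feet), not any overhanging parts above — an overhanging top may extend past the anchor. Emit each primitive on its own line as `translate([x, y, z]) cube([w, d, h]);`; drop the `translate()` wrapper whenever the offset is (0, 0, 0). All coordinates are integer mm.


// leg_h = 728 - 33 = 695
// apron z = 695 - 66 = 629
translate([239, 270, 695]) cube([1385, 568, 33]);
translate([271, 302, 0]) cube([76, 76, 695]);
translate([1516, 302, 0]) cube([76, 76, 695]);
translate([271, 730, 0]) cube([76, 76, 695]);
translate([1516, 730, 0]) cube([76, 76, 695]);
translate([347, 302, 629]) cube([1169, 76, 66]);
translate([347, 730, 629]) cube([1169, 76, 66]);
translate([271, 378, 629]) cube([76, 352, 66]);
translate([1516, 378, 629]) cube([76, 352, 66]);


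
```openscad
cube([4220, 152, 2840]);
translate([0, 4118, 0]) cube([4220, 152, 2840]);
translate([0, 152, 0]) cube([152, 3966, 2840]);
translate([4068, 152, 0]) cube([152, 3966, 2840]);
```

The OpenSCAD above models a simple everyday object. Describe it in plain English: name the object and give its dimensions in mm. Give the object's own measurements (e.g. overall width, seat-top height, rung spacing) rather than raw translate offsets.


The wall frame of a small rectangular building: four walls, each 2840 mm tall and 152 mm thick, enclosing a footprint 4220 mm (x) by 4270 mm (y) outside-to-outside, with no floor or roof. The front and back walls (the −y and +y sides) span the full width; the two side walls fit between them.
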